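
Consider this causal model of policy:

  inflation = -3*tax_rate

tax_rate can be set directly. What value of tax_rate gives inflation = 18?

Solve -3*tax_rate = 18: tax_rate = 18 / -3 = -6.

tax_rate = -6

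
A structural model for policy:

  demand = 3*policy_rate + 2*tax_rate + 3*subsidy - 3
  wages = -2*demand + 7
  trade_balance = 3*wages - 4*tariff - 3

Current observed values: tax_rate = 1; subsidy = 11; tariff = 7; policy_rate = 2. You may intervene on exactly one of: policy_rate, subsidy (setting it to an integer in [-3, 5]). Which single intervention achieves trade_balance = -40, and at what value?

Intervening on policy_rate: trade_balance = -18*policy_rate - 202. Reaching -40 requires policy_rate = -9, outside [-3, 5].
Intervening on subsidy: with other inputs at their observed values, trade_balance = -18*subsidy - 40. Solving for -40 gives subsidy = 0, within [-3, 5].

set subsidy = 0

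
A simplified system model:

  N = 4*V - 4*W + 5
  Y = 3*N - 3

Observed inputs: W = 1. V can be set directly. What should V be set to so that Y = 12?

Substituting into the N equation gives N = 4*V + 1.
Y becomes 12*V.
Solve 12*V = 12: V = 12 / 12 = 1.

V = 1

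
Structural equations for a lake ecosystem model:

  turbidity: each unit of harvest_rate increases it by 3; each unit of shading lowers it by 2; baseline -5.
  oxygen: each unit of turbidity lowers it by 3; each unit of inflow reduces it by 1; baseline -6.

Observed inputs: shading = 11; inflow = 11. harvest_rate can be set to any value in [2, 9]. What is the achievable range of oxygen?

Substituting into the turbidity equation gives turbidity = 3*harvest_rate - 27.
Substituting into the oxygen equation gives oxygen = -9*harvest_rate + 64.
Linear in harvest_rate, so extremes are at the endpoints: harvest_rate = 2 gives oxygen = 46; harvest_rate = 9 gives oxygen = -17.

-17 to 46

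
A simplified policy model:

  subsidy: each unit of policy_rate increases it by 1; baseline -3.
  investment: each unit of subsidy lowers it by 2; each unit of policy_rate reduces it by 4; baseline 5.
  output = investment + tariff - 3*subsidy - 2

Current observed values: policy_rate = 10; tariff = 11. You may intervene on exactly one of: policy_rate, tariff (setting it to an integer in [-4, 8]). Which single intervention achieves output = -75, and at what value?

Intervening on policy_rate: output = -9*policy_rate + 29. Reaching -75 requires policy_rate = 104/9, not an integer.
Intervening on tariff: with other inputs at their observed values, output = tariff - 72. Solving for -75 gives tariff = -3, within [-4, 8].

set tariff = -3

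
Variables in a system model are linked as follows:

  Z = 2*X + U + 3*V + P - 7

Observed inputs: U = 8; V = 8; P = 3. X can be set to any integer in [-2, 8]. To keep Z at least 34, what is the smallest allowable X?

X = 3

Substituting into the Z equation gives Z = 2*X + 28.
Require 2*X + 28 ≥ 34, so X ≥ 3.
The smallest integer in [-2, 8] satisfying this is 3.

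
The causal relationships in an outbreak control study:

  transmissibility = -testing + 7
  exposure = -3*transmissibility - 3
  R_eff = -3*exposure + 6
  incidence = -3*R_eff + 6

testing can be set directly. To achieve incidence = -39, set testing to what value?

Substituting into the exposure equation gives exposure = 3*testing - 24.
Substituting into the R_eff equation gives R_eff = -9*testing + 78.
This gives incidence = 27*testing - 228.
Solve 27*testing - 228 = -39: testing = (-39 + 228) / 27 = 7.

testing = 7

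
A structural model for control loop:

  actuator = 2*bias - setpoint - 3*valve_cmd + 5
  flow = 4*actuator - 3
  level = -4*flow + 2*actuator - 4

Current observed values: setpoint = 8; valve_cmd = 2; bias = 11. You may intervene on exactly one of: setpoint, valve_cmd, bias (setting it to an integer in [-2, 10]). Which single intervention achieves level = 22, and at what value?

set bias = 4

Intervening on setpoint: level = 14*setpoint - 286. Reaching 22 requires setpoint = 22, outside [-2, 10].
Intervening on valve_cmd: level = 42*valve_cmd - 258. Reaching 22 requires valve_cmd = 20/3, not an integer.
Intervening on bias: with other inputs at their observed values, level = -28*bias + 134. Solving for 22 gives bias = 4, within [-2, 10].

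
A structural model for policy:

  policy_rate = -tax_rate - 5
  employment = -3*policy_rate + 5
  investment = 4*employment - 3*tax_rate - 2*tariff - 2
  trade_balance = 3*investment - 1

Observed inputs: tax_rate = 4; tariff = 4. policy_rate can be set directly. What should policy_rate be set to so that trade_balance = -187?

policy_rate = 5

Intervening on policy_rate fixes its value directly, overriding its dependence on tax_rate.
Substituting into the investment equation gives investment = -12*policy_rate - 2.
Substituting into the trade_balance equation gives trade_balance = -36*policy_rate - 7.
Solve -36*policy_rate - 7 = -187: policy_rate = (-187 + 7) / -36 = 5.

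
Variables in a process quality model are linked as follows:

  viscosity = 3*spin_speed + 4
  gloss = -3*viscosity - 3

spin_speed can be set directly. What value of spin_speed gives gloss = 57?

Substituting into the gloss equation gives gloss = -9*spin_speed - 15.
Solve -9*spin_speed - 15 = 57: spin_speed = (57 + 15) / -9 = -8.

spin_speed = -8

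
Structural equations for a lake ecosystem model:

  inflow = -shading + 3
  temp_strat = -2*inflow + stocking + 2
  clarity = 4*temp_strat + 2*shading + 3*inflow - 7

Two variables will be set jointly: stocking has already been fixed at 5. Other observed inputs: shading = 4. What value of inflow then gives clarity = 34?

inflow = -1

With stocking held at 5:
Intervening on inflow fixes its value directly, overriding its dependence on shading.
Substituting into the temp_strat equation gives temp_strat = -2*inflow + 7.
Substituting into the clarity equation gives clarity = -5*inflow + 29.
Solve -5*inflow + 29 = 34: inflow = (34 - 29) / -5 = -1.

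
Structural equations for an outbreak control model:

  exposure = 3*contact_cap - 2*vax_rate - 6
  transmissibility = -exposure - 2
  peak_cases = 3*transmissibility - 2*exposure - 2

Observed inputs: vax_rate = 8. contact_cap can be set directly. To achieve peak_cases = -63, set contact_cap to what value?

contact_cap = 11

Substituting into the exposure equation gives exposure = 3*contact_cap - 22.
Substituting into the transmissibility equation gives transmissibility = -3*contact_cap + 20.
Substituting into the peak_cases equation gives peak_cases = -15*contact_cap + 102.
Solve -15*contact_cap + 102 = -63: contact_cap = (-63 - 102) / -15 = 11.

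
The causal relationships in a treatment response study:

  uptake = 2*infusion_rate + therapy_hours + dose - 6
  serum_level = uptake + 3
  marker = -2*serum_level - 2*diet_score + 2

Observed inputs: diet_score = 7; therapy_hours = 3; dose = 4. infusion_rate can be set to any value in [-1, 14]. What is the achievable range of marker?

Substituting into the uptake equation gives uptake = 2*infusion_rate + 1.
Substituting into the serum_level equation gives serum_level = 2*infusion_rate + 4.
Substituting into the marker equation gives marker = -4*infusion_rate - 20.
Linear in infusion_rate, so extremes are at the endpoints: infusion_rate = -1 gives marker = -16; infusion_rate = 14 gives marker = -76.

-76 to -16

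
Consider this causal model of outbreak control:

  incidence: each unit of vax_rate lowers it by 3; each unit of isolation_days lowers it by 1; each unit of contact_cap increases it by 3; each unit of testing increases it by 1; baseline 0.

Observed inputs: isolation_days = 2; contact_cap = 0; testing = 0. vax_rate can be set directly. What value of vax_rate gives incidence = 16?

vax_rate = -6

Substituting into the incidence equation gives incidence = -3*vax_rate - 2.
Solve -3*vax_rate - 2 = 16: vax_rate = (16 + 2) / -3 = -6.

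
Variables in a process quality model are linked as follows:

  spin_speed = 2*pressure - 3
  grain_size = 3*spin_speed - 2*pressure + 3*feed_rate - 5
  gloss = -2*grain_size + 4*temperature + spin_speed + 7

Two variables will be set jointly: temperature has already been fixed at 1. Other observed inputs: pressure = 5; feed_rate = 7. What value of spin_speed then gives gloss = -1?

With temperature held at 1:
Intervening on spin_speed fixes its value directly, overriding its dependence on pressure.
Substituting into the grain_size equation gives grain_size = 3*spin_speed + 6.
gloss becomes -5*spin_speed - 1.
Solve -5*spin_speed - 1 = -1: spin_speed = (-1 + 1) / -5 = 0.

spin_speed = 0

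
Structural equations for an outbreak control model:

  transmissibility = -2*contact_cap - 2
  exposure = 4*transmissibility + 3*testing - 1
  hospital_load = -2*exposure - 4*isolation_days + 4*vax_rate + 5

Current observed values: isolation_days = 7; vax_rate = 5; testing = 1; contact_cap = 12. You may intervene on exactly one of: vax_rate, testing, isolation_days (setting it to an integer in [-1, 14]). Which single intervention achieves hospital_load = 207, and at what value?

set testing = 0

Intervening on vax_rate: hospital_load = 4*vax_rate + 181. Reaching 207 requires vax_rate = 13/2, not an integer.
Intervening on testing: with other inputs at their observed values, hospital_load = -6*testing + 207. Solving for 207 gives testing = 0, within [-1, 14].
Intervening on isolation_days: hospital_load = -4*isolation_days + 229. Reaching 207 requires isolation_days = 11/2, not an integer.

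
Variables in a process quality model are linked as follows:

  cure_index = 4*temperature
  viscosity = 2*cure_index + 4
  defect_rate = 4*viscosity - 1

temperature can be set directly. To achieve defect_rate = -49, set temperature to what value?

Substituting into the viscosity equation gives viscosity = 8*temperature + 4.
defect_rate becomes 32*temperature + 15.
Solve 32*temperature + 15 = -49: temperature = (-49 - 15) / 32 = -2.

temperature = -2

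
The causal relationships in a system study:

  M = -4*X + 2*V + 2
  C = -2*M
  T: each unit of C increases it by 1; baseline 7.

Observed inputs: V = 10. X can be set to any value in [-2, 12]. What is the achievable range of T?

-53 to 59

Substituting into the M equation gives M = -4*X + 22.
Substituting into the C equation gives C = 8*X - 44.
So T = 8*X - 37.
Linear in X, so extremes are at the endpoints: X = -2 gives T = -53; X = 12 gives T = 59.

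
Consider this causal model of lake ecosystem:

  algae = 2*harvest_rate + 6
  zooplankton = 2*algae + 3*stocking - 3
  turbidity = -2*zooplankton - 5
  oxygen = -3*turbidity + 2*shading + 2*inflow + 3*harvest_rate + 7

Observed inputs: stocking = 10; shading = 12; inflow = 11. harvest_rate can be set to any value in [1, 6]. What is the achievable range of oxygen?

329 to 464

Substituting into the zooplankton equation gives zooplankton = 4*harvest_rate + 39.
Substituting into the turbidity equation gives turbidity = -8*harvest_rate - 83.
oxygen becomes 27*harvest_rate + 302.
Linear in harvest_rate, so extremes are at the endpoints: harvest_rate = 1 gives oxygen = 329; harvest_rate = 6 gives oxygen = 464.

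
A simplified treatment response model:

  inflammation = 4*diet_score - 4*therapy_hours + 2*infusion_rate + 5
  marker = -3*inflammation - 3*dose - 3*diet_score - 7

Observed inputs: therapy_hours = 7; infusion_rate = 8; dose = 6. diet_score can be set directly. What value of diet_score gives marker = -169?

diet_score = 11

Substituting into the inflammation equation gives inflammation = 4*diet_score - 7.
So marker = -15*diet_score - 4.
Solve -15*diet_score - 4 = -169: diet_score = (-169 + 4) / -15 = 11.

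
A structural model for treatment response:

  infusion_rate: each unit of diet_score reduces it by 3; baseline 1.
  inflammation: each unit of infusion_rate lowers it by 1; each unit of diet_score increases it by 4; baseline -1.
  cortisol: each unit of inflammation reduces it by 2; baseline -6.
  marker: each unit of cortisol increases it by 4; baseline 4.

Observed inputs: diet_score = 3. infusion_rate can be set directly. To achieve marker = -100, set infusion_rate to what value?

Intervening on infusion_rate fixes its value directly, overriding its dependence on diet_score.
Substituting into the inflammation equation gives inflammation = -infusion_rate + 11.
Substituting into the cortisol equation gives cortisol = 2*infusion_rate - 28.
marker becomes 8*infusion_rate - 108.
Solve 8*infusion_rate - 108 = -100: infusion_rate = (-100 + 108) / 8 = 1.

infusion_rate = 1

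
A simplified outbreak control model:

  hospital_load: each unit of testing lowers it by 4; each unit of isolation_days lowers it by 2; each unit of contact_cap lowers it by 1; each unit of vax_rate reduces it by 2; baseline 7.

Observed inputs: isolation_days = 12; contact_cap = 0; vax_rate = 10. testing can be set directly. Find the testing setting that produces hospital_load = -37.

Substituting into the hospital_load equation gives hospital_load = -4*testing - 37.
Solve -4*testing - 37 = -37: testing = (-37 + 37) / -4 = 0.

testing = 0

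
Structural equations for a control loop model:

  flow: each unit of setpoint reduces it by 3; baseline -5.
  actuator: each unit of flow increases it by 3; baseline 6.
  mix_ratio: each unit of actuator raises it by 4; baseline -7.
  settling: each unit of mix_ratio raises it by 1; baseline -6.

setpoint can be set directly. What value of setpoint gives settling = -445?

Substituting into the actuator equation gives actuator = -9*setpoint - 9.
Substituting into the mix_ratio equation gives mix_ratio = -36*setpoint - 43.
So settling = -36*setpoint - 49.
Solve -36*setpoint - 49 = -445: setpoint = (-445 + 49) / -36 = 11.

setpoint = 11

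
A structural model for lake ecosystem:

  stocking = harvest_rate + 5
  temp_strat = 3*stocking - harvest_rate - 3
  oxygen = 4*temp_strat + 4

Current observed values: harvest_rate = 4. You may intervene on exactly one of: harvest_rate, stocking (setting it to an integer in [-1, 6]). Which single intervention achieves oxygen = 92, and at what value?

set harvest_rate = 5

Intervening on harvest_rate: with other inputs at their observed values, oxygen = 8*harvest_rate + 52. Solving for 92 gives harvest_rate = 5, within [-1, 6].
Intervening on stocking: oxygen = 12*stocking - 24. Reaching 92 requires stocking = 29/3, not an integer.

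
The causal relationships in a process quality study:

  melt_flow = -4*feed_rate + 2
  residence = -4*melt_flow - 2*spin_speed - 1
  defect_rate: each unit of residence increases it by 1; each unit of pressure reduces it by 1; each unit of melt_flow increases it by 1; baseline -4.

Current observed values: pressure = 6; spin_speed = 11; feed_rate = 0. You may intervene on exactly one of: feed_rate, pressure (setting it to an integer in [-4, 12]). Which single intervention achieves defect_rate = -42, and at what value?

set pressure = 9

Intervening on feed_rate: defect_rate = 12*feed_rate - 39. Reaching -42 requires feed_rate = -1/4, not an integer.
Intervening on pressure: with other inputs at their observed values, defect_rate = -pressure - 33. Solving for -42 gives pressure = 9, within [-4, 12].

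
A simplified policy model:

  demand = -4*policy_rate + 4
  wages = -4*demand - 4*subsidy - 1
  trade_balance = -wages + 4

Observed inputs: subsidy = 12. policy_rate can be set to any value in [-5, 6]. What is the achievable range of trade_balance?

Substituting into the wages equation gives wages = 16*policy_rate - 65.
trade_balance becomes -16*policy_rate + 69.
Linear in policy_rate, so extremes are at the endpoints: policy_rate = -5 gives trade_balance = 149; policy_rate = 6 gives trade_balance = -27.

-27 to 149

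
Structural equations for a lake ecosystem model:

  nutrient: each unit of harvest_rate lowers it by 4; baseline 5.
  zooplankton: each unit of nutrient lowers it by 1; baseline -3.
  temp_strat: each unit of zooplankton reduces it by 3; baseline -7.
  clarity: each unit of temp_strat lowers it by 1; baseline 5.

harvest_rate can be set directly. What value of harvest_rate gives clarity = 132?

Substituting into the zooplankton equation gives zooplankton = 4*harvest_rate - 8.
temp_strat becomes -12*harvest_rate + 17.
Substituting into the clarity equation gives clarity = 12*harvest_rate - 12.
Solve 12*harvest_rate - 12 = 132: harvest_rate = (132 + 12) / 12 = 12.

harvest_rate = 12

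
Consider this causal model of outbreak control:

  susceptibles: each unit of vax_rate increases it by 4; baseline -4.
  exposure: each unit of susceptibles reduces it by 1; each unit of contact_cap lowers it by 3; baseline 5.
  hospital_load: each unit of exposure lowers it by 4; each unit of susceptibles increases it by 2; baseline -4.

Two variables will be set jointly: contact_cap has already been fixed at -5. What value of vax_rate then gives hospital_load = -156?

vax_rate = -2

With contact_cap held at -5:
Substituting into the exposure equation gives exposure = -4*vax_rate + 24.
Substituting into the hospital_load equation gives hospital_load = 24*vax_rate - 108.
Solve 24*vax_rate - 108 = -156: vax_rate = (-156 + 108) / 24 = -2.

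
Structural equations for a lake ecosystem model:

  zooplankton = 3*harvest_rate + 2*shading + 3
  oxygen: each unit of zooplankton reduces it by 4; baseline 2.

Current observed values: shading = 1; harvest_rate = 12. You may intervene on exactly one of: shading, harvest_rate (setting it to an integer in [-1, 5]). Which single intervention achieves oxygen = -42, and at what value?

set harvest_rate = 2

Intervening on shading: oxygen = -8*shading - 154. Reaching -42 requires shading = -14, outside [-1, 5].
Intervening on harvest_rate: with other inputs at their observed values, oxygen = -12*harvest_rate - 18. Solving for -42 gives harvest_rate = 2, within [-1, 5].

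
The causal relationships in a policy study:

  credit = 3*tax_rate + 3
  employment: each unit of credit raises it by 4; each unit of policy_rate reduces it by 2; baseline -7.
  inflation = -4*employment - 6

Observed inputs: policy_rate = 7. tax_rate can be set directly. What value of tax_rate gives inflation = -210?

Substituting into the employment equation gives employment = 12*tax_rate - 9.
Substituting into the inflation equation gives inflation = -48*tax_rate + 30.
Solve -48*tax_rate + 30 = -210: tax_rate = (-210 - 30) / -48 = 5.

tax_rate = 5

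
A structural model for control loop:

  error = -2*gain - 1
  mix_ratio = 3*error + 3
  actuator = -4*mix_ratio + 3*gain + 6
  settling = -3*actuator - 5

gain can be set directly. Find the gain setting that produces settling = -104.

Substituting into the mix_ratio equation gives mix_ratio = -6*gain.
So actuator = 27*gain + 6.
Substituting into the settling equation gives settling = -81*gain - 23.
Solve -81*gain - 23 = -104: gain = (-104 + 23) / -81 = 1.

gain = 1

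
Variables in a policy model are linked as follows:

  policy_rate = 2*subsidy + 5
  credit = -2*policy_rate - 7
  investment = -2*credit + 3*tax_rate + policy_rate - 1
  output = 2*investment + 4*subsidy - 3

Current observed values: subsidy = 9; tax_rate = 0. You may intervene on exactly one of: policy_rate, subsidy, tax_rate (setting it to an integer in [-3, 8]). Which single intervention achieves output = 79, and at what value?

Intervening on policy_rate: with other inputs at their observed values, output = 10*policy_rate + 59. Solving for 79 gives policy_rate = 2, within [-3, 8].
Intervening on subsidy: output = 24*subsidy + 73. Reaching 79 requires subsidy = 1/4, not an integer.
Intervening on tax_rate: output = 6*tax_rate + 289. Reaching 79 requires tax_rate = -35, outside [-3, 8].

set policy_rate = 2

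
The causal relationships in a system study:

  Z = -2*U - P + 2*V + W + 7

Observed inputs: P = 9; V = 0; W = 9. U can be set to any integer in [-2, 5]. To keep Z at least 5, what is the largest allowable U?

U = 1

Substituting into the Z equation gives Z = -2*U + 7.
Require -2*U + 7 ≥ 5, so U ≤ 1.
The largest integer in [-2, 5] satisfying this is 1.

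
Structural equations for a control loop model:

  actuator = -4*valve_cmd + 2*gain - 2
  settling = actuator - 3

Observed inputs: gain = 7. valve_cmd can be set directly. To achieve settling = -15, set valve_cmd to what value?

valve_cmd = 6

Substituting into the actuator equation gives actuator = -4*valve_cmd + 12.
Substituting into the settling equation gives settling = -4*valve_cmd + 9.
Solve -4*valve_cmd + 9 = -15: valve_cmd = (-15 - 9) / -4 = 6.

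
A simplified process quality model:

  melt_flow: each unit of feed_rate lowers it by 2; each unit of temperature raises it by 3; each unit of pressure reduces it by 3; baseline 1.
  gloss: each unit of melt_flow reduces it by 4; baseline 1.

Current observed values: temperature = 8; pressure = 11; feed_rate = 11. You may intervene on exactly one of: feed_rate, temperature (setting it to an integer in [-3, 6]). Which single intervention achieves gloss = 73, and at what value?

set feed_rate = 5

Intervening on feed_rate: with other inputs at their observed values, gloss = 8*feed_rate + 33. Solving for 73 gives feed_rate = 5, within [-3, 6].
Intervening on temperature: gloss = -12*temperature + 217. Reaching 73 requires temperature = 12, outside [-3, 6].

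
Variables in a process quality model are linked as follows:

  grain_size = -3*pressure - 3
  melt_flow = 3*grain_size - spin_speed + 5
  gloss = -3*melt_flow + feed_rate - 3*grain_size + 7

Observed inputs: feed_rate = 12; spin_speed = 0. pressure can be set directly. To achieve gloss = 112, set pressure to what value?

Substituting into the melt_flow equation gives melt_flow = -9*pressure - 4.
gloss becomes 36*pressure + 40.
Solve 36*pressure + 40 = 112: pressure = (112 - 40) / 36 = 2.

pressure = 2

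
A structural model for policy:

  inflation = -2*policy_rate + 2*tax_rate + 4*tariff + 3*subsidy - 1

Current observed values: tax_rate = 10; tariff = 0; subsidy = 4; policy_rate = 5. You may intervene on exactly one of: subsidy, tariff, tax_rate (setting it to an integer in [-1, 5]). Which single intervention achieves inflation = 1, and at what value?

set tax_rate = 0

Intervening on subsidy: inflation = 3*subsidy + 9. Reaching 1 requires subsidy = -8/3, not an integer.
Intervening on tariff: inflation = 4*tariff + 21. Reaching 1 requires tariff = -5, outside [-1, 5].
Intervening on tax_rate: with other inputs at their observed values, inflation = 2*tax_rate + 1. Solving for 1 gives tax_rate = 0, within [-1, 5].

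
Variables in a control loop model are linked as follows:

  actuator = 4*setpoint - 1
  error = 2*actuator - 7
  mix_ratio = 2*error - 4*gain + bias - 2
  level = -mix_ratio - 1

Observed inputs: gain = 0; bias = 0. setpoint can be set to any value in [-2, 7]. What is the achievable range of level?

-93 to 51

Substituting into the error equation gives error = 8*setpoint - 9.
Substituting into the mix_ratio equation gives mix_ratio = 16*setpoint - 20.
level becomes -16*setpoint + 19.
Linear in setpoint, so extremes are at the endpoints: setpoint = -2 gives level = 51; setpoint = 7 gives level = -93.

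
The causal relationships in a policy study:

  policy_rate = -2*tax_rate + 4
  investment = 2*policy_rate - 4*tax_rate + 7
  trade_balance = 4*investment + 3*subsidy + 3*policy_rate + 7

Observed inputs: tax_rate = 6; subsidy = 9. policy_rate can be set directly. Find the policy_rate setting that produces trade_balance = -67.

policy_rate = -3

Intervening on policy_rate fixes its value directly, overriding its dependence on tax_rate.
Substituting into the investment equation gives investment = 2*policy_rate - 17.
trade_balance becomes 11*policy_rate - 34.
Solve 11*policy_rate - 34 = -67: policy_rate = (-67 + 34) / 11 = -3.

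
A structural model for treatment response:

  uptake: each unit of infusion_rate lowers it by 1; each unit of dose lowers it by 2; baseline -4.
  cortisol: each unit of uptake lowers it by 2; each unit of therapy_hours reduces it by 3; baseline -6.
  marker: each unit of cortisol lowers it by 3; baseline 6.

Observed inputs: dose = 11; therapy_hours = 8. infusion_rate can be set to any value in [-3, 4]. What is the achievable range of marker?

Substituting into the uptake equation gives uptake = -infusion_rate - 26.
Substituting into the cortisol equation gives cortisol = 2*infusion_rate + 22.
Substituting into the marker equation gives marker = -6*infusion_rate - 60.
Linear in infusion_rate, so extremes are at the endpoints: infusion_rate = -3 gives marker = -42; infusion_rate = 4 gives marker = -84.

-84 to -42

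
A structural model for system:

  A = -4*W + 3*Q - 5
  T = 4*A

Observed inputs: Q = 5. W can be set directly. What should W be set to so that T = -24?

W = 4

Substituting into the A equation gives A = -4*W + 10.
This gives T = -16*W + 40.
Solve -16*W + 40 = -24: W = (-24 - 40) / -16 = 4.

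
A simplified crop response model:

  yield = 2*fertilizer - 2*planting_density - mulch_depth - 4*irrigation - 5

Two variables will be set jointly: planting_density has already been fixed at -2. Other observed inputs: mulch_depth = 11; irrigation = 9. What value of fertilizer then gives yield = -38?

fertilizer = 5

With planting_density held at -2:
Substituting into the yield equation gives yield = 2*fertilizer - 48.
Solve 2*fertilizer - 48 = -38: fertilizer = (-38 + 48) / 2 = 5.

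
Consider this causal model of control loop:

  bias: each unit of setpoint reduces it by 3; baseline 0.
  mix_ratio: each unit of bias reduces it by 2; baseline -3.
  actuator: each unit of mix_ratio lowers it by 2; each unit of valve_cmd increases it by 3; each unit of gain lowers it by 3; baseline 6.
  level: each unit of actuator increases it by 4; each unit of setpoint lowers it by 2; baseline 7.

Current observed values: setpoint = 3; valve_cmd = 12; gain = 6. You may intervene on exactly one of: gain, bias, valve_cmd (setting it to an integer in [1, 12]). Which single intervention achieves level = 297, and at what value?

Intervening on gain: level = -12*gain + 49. Reaching 297 requires gain = -62/3, not an integer.
Intervening on bias: with other inputs at their observed values, level = 16*bias + 121. Solving for 297 gives bias = 11, within [1, 12].
Intervening on valve_cmd: level = 12*valve_cmd - 167. Reaching 297 requires valve_cmd = 116/3, not an integer.

set bias = 11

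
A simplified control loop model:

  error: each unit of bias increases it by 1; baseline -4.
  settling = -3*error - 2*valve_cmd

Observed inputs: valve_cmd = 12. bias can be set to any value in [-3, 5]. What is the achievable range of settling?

-27 to -3

Substituting into the settling equation gives settling = -3*bias - 12.
Linear in bias, so extremes are at the endpoints: bias = -3 gives settling = -3; bias = 5 gives settling = -27.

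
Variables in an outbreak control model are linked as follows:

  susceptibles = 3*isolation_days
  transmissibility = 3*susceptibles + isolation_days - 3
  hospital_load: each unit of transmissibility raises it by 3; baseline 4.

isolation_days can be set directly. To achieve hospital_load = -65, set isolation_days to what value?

isolation_days = -2

Substituting into the transmissibility equation gives transmissibility = 10*isolation_days - 3.
Substituting into the hospital_load equation gives hospital_load = 30*isolation_days - 5.
Solve 30*isolation_days - 5 = -65: isolation_days = (-65 + 5) / 30 = -2.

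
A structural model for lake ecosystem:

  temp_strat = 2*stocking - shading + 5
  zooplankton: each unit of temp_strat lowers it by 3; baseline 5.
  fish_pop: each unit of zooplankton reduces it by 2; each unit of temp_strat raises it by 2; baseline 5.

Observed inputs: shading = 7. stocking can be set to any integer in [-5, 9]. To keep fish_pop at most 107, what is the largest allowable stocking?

stocking = 8

Substituting into the temp_strat equation gives temp_strat = 2*stocking - 2.
Substituting into the zooplankton equation gives zooplankton = -6*stocking + 11.
Substituting into the fish_pop equation gives fish_pop = 16*stocking - 21.
Require 16*stocking - 21 ≤ 107, so stocking ≤ 8.
The largest integer in [-5, 9] satisfying this is 8.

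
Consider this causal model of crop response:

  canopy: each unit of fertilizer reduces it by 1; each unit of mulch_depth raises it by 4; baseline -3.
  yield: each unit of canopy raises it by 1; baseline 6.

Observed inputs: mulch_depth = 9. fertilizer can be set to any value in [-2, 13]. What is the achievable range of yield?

26 to 41

Substituting into the canopy equation gives canopy = -fertilizer + 33.
yield becomes -fertilizer + 39.
Linear in fertilizer, so extremes are at the endpoints: fertilizer = -2 gives yield = 41; fertilizer = 13 gives yield = 26.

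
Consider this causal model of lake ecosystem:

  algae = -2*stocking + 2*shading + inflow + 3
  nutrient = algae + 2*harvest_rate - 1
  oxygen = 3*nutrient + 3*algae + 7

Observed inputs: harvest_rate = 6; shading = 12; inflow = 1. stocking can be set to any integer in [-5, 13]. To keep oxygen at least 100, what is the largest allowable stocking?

stocking = 9

Substituting into the algae equation gives algae = -2*stocking + 28.
Substituting into the nutrient equation gives nutrient = -2*stocking + 39.
Substituting into the oxygen equation gives oxygen = -12*stocking + 208.
Require -12*stocking + 208 ≥ 100, so stocking ≤ 9.
The largest integer in [-5, 13] satisfying this is 9.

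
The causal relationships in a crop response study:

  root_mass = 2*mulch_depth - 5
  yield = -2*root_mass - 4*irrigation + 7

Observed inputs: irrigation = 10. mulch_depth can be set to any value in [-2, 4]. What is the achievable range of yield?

-39 to -15

Substituting into the yield equation gives yield = -4*mulch_depth - 23.
Linear in mulch_depth, so extremes are at the endpoints: mulch_depth = -2 gives yield = -15; mulch_depth = 4 gives yield = -39.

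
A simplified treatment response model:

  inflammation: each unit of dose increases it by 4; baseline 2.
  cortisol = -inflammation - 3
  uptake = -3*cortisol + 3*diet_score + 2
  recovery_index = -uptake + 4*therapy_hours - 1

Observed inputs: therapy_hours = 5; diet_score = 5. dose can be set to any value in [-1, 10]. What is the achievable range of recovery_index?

-133 to -1

Substituting into the cortisol equation gives cortisol = -4*dose - 5.
This gives uptake = 12*dose + 32.
Substituting into the recovery_index equation gives recovery_index = -12*dose - 13.
Linear in dose, so extremes are at the endpoints: dose = -1 gives recovery_index = -1; dose = 10 gives recovery_index = -133.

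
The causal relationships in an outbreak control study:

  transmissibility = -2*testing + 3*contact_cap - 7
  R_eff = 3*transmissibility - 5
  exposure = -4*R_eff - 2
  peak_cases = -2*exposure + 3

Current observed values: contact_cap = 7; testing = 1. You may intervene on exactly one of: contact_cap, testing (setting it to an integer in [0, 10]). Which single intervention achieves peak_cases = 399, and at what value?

Intervening on contact_cap: with other inputs at their observed values, peak_cases = 72*contact_cap - 249. Solving for 399 gives contact_cap = 9, within [0, 10].
Intervening on testing: peak_cases = -48*testing + 303. Reaching 399 requires testing = -2, outside [0, 10].

set contact_cap = 9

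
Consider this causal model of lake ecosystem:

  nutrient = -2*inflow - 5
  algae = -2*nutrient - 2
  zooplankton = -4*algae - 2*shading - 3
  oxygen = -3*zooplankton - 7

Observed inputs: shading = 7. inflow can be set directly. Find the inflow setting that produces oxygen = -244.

Substituting into the algae equation gives algae = 4*inflow + 8.
Substituting into the zooplankton equation gives zooplankton = -16*inflow - 49.
So oxygen = 48*inflow + 140.
Solve 48*inflow + 140 = -244: inflow = (-244 - 140) / 48 = -8.

inflow = -8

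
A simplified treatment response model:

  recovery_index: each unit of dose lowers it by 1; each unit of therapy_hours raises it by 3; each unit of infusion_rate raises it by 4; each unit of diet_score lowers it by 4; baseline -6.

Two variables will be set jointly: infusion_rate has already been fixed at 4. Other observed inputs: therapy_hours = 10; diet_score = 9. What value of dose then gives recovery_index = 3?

dose = 1

With infusion_rate held at 4:
Substituting into the recovery_index equation gives recovery_index = -dose + 4.
Solve -dose + 4 = 3: dose = (3 - 4) / -1 = 1.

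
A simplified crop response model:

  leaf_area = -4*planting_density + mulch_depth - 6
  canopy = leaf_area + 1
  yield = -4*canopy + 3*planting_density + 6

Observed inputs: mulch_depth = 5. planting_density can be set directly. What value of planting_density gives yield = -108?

planting_density = -6

Substituting into the leaf_area equation gives leaf_area = -4*planting_density - 1.
This gives canopy = -4*planting_density.
So yield = 19*planting_density + 6.
Solve 19*planting_density + 6 = -108: planting_density = (-108 - 6) / 19 = -6.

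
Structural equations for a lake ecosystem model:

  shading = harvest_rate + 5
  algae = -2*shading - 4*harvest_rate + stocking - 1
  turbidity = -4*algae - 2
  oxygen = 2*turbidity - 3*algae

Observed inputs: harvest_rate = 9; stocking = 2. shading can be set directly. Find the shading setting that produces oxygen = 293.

Intervening on shading fixes its value directly, overriding its dependence on harvest_rate.
Substituting into the algae equation gives algae = -2*shading - 35.
This gives turbidity = 8*shading + 138.
Substituting into the oxygen equation gives oxygen = 22*shading + 381.
Solve 22*shading + 381 = 293: shading = (293 - 381) / 22 = -4.

shading = -4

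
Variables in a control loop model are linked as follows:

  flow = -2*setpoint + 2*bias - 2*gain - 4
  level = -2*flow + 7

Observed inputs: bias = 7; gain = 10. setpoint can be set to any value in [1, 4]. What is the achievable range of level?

31 to 43

Substituting into the flow equation gives flow = -2*setpoint - 10.
level becomes 4*setpoint + 27.
Linear in setpoint, so extremes are at the endpoints: setpoint = 1 gives level = 31; setpoint = 4 gives level = 43.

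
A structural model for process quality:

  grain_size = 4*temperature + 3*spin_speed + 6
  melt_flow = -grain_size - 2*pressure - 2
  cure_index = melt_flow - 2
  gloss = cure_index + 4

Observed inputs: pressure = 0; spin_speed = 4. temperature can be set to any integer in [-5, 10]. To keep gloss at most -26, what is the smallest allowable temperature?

temperature = 2

Substituting into the grain_size equation gives grain_size = 4*temperature + 18.
Substituting into the melt_flow equation gives melt_flow = -4*temperature - 20.
So cure_index = -4*temperature - 22.
Substituting into the gloss equation gives gloss = -4*temperature - 18.
Require -4*temperature - 18 ≤ -26, so temperature ≥ 2.
The smallest integer in [-5, 10] satisfying this is 2.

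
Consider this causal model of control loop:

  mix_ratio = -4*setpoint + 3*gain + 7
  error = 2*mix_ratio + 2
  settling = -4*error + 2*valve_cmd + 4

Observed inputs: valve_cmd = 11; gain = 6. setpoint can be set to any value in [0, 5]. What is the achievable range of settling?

Substituting into the mix_ratio equation gives mix_ratio = -4*setpoint + 25.
Substituting into the error equation gives error = -8*setpoint + 52.
Substituting into the settling equation gives settling = 32*setpoint - 182.
Linear in setpoint, so extremes are at the endpoints: setpoint = 0 gives settling = -182; setpoint = 5 gives settling = -22.

-182 to -22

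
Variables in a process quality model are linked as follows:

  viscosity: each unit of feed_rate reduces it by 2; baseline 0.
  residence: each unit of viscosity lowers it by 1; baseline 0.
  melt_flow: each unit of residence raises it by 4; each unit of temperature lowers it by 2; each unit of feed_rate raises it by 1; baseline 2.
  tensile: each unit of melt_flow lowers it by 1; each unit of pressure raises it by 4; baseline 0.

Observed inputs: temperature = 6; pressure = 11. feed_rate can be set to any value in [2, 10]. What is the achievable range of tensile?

-36 to 36

Substituting into the residence equation gives residence = 2*feed_rate.
Substituting into the melt_flow equation gives melt_flow = 9*feed_rate - 10.
Substituting into the tensile equation gives tensile = -9*feed_rate + 54.
Linear in feed_rate, so extremes are at the endpoints: feed_rate = 2 gives tensile = 36; feed_rate = 10 gives tensile = -36.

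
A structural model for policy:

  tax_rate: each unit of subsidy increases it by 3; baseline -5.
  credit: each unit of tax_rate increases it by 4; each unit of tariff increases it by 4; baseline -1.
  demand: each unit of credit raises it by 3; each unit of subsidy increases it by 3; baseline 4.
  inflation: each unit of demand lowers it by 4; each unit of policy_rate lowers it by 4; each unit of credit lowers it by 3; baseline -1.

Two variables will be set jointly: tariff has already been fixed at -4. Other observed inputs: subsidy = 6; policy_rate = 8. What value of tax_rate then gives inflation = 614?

With tariff held at -4:
Intervening on tax_rate fixes its value directly, overriding its dependence on subsidy.
Substituting into the credit equation gives credit = 4*tax_rate - 17.
Substituting into the demand equation gives demand = 12*tax_rate - 29.
Substituting into the inflation equation gives inflation = -60*tax_rate + 134.
Solve -60*tax_rate + 134 = 614: tax_rate = (614 - 134) / -60 = -8.

tax_rate = -8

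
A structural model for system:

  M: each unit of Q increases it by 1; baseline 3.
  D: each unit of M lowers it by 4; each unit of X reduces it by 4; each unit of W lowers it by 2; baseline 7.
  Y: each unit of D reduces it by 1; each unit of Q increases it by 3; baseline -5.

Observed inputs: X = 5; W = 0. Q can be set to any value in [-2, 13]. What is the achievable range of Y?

6 to 111

Substituting into the D equation gives D = -4*Q - 25.
Substituting into the Y equation gives Y = 7*Q + 20.
Linear in Q, so extremes are at the endpoints: Q = -2 gives Y = 6; Q = 13 gives Y = 111.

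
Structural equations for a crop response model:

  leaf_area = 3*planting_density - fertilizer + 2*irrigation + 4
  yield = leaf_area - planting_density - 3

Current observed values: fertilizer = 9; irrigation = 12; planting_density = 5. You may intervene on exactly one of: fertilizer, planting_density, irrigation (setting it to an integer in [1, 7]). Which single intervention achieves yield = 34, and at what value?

set fertilizer = 1

Intervening on fertilizer: with other inputs at their observed values, yield = -fertilizer + 35. Solving for 34 gives fertilizer = 1, within [1, 7].
Intervening on planting_density: yield = 2*planting_density + 16. Reaching 34 requires planting_density = 9, outside [1, 7].
Intervening on irrigation: yield = 2*irrigation + 2. Reaching 34 requires irrigation = 16, outside [1, 7].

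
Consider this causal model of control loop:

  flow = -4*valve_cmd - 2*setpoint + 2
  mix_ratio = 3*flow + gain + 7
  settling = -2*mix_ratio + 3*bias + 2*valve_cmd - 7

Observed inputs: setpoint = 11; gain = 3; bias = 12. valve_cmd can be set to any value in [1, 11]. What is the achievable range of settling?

Substituting into the flow equation gives flow = -4*valve_cmd - 20.
So mix_ratio = -12*valve_cmd - 50.
So settling = 26*valve_cmd + 129.
Linear in valve_cmd, so extremes are at the endpoints: valve_cmd = 1 gives settling = 155; valve_cmd = 11 gives settling = 415.

155 to 415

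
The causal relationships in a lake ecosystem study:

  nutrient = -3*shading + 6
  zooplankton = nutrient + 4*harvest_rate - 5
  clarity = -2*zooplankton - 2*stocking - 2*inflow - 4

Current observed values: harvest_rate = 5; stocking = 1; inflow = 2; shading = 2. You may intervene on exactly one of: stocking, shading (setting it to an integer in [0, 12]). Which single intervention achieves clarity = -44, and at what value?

Intervening on stocking: with other inputs at their observed values, clarity = -2*stocking - 38. Solving for -44 gives stocking = 3, within [0, 12].
Intervening on shading: clarity = 6*shading - 52. Reaching -44 requires shading = 4/3, not an integer.

set stocking = 3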